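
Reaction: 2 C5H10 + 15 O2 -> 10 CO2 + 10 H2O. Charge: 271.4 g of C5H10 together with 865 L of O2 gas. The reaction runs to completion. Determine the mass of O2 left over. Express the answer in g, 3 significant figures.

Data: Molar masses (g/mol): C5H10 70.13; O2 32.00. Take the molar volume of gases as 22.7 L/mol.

n(C5H10) = 271.4 / 70.13 = 3.870 mol
n(O2) = 865.0 / 22.7 = 38.11 mol
n/ν → C5H10: 1.935, O2: 2.541; C5H10 is limiting.
O2 consumed = (15/2) × 3.870 = 29.03 mol
O2 remaining = 38.11 − 29.03 = 9.080 mol
mass = 9.080 × 32.00 = 290.6 g

291 g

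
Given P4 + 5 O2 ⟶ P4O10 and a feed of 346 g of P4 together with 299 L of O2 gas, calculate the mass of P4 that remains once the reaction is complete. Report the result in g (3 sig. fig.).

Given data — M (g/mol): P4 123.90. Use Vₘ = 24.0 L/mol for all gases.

37.3 g

n(P4) = 346.0 / 123.90 = 2.793 mol
n(O2) = 299.0 / 24.0 = 12.46 mol
n/ν for P4 = 2.793/1 = 2.793
n/ν for O2 = 12.46/5 = 2.492
Smallest n/ν is O2 → limiting reagent.
P4 consumed = (1/5) × 12.46 = 2.492 mol
P4 remaining = 2.793 − 2.492 = 0.3010 mol
mass = 0.3010 × 123.90 = 37.29 g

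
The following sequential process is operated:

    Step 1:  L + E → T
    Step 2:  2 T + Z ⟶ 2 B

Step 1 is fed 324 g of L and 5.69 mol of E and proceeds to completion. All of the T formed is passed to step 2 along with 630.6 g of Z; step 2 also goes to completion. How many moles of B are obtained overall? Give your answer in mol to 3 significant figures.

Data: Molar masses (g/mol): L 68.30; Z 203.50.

4.74 mol

Step 1:
n(L) = 324.0 / 68.30 = 4.744 mol
n(E) = 5.690 mol
n/ν for L = 4.744/1 = 4.744
n/ν for E = 5.690/1 = 5.690
Smallest n/ν is L → limiting reagent.
n(T) produced = (1/1) × 4.744 = 4.744 mol
Step 2:
n(T) available = 4.744 mol
n(Z) = 630.6 / 203.50 = 3.099 mol
n/ν for T = 4.744/2 = 2.372
n/ν for Z = 3.099/1 = 3.099
Smallest n/ν is T → limiting reagent.
n(B) = (2/2) × 4.744 = 4.744 mol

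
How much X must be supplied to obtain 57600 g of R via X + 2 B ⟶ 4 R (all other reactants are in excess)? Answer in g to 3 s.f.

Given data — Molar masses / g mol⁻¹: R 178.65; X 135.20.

n(R) = 57600 / 178.65 = 322.4 mol
n(X) = (1/4) × 322.4 = 80.60 mol
mass = 80.60 × 135.20 = 10900 g

10900 g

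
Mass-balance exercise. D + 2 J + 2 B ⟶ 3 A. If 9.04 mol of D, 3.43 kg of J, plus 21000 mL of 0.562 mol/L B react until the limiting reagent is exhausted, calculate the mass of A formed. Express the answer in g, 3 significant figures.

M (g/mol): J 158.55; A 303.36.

5370 g

n(D) = 9.040 mol
n(J) = 3.430×1000 / 158.55 = 21.63 mol
n(B) = 0.562 × 21000/1000 = 11.80 mol
n/ν for D = 9.040/1 = 9.040
n/ν for J = 21.63/2 = 10.82
n/ν for B = 11.80/2 = 5.900
Smallest n/ν is B → limiting reagent.
n(A) = (3/2) × 11.80 = 17.70 mol
mass = 17.70 × 303.36 = 5369 g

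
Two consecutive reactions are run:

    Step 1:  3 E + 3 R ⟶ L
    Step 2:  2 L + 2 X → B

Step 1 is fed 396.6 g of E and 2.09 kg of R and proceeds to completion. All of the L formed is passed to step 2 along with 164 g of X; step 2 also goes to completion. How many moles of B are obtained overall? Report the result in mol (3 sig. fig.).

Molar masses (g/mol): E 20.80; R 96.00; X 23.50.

3.18 mol

Step 1:
n(E) = 396.6 / 20.80 = 19.07 mol
n(R) = 2.090×1000 / 96.00 = 21.77 mol
n/ν for E = 19.07/3 = 6.357
n/ν for R = 21.77/3 = 7.257
Smallest n/ν is E → limiting reagent.
n(L) produced = (1/3) × 19.07 = 6.357 mol
Step 2:
n(L) available = 6.357 mol
n(X) = 164.0 / 23.50 = 6.979 mol
n/ν for L = 6.357/2 = 3.179
n/ν for X = 6.979/2 = 3.490
Smallest n/ν is L → limiting reagent.
n(B) = (1/2) × 6.357 = 3.179 mol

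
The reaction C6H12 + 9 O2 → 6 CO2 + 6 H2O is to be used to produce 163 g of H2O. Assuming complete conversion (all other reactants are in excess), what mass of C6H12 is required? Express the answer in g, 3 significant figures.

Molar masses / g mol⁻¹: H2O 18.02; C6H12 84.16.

127 g

n(H2O) = 163 / 18.02 = 9.046 mol
n(C6H12) = (1/6) × 9.046 = 1.508 mol
mass = 1.508 × 84.16 = 126.9 g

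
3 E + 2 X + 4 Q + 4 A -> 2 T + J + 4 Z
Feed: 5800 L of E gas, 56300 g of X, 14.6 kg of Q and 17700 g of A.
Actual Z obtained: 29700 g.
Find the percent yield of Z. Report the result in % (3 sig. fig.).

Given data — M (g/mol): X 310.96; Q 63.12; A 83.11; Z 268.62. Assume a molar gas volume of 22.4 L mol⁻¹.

n(E) = 5800 / 22.4 = 258.9 mol
n(X) = 56300 / 310.96 = 181.1 mol
n(Q) = 14.60×1000 / 63.12 = 231.3 mol
n(A) = 17700 / 83.11 = 213.0 mol
n/ν for E = 258.9/3 = 86.30
n/ν for X = 181.1/2 = 90.55
n/ν for Q = 231.3/4 = 57.83
n/ν for A = 213.0/4 = 53.25
Smallest n/ν is A → limiting reagent.
theoretical n(Z) = (4/4) × 213.0 = 213.0 mol → 57220 g
% yield = 29700 / 57220 × 100 = 51.90 %

51.9 %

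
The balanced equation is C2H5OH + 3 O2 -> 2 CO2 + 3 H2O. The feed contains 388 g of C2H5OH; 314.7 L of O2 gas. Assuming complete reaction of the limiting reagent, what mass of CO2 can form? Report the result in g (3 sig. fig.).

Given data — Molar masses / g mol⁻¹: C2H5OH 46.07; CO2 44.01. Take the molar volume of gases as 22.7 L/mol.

n(C2H5OH) = 388.0 / 46.07 = 8.422 mol
n(O2) = 314.7 / 22.7 = 13.86 mol
n/ν for C2H5OH = 8.422/1 = 8.422
n/ν for O2 = 13.86/3 = 4.620
Smallest n/ν is O2 → limiting reagent.
n(CO2) = (2/3) × 13.86 = 9.240 mol
mass = 9.240 × 44.01 = 406.7 g

407 g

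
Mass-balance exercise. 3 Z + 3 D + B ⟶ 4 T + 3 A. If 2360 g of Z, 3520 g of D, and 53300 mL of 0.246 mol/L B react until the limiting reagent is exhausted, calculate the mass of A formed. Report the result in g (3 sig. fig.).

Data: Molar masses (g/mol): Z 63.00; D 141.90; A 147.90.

n(Z) = 2360 / 63.00 = 37.46 mol
n(D) = 3520 / 141.90 = 24.81 mol
n(B) = 0.246 × 53300/1000 = 13.11 mol
n/ν for Z = 37.46/3 = 12.49
n/ν for D = 24.81/3 = 8.270
n/ν for B = 13.11/1 = 13.11
Smallest n/ν is D → limiting reagent.
n(A) = (3/3) × 24.81 = 24.81 mol
mass = 24.81 × 147.90 = 3669 g

3670 g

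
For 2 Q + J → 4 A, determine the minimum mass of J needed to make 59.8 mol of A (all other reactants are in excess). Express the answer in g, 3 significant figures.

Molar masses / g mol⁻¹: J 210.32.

3140 g

n(A) = 59.80 mol
n(J) = (1/4) × 59.80 = 14.95 mol
mass = 14.95 × 210.32 = 3144 g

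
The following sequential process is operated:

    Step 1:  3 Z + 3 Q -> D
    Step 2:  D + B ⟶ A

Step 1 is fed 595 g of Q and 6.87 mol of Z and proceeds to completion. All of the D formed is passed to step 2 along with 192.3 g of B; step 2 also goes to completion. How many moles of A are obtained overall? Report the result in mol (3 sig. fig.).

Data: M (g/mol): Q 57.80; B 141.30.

1.36 mol

Step 1:
n(Q) = 595.0 / 57.80 = 10.29 mol
n(Z) = 6.870 mol
n/ν for Q = 10.29/3 = 3.430
n/ν for Z = 6.870/3 = 2.290
Smallest n/ν is Z → limiting reagent.
n(D) produced = (1/3) × 6.870 = 2.290 mol
Step 2:
n(D) available = 2.290 mol
n(B) = 192.3 / 141.30 = 1.361 mol
n/ν for D = 2.290/1 = 2.290
n/ν for B = 1.361/1 = 1.361
Smallest n/ν is B → limiting reagent.
n(A) = (1/1) × 1.361 = 1.361 mol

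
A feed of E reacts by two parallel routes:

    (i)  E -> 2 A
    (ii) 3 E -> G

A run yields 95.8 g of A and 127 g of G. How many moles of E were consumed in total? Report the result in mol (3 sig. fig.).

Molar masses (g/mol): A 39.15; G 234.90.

2.85 mol

n(A) = 95.8 / 39.15 = 2.447 mol
n(G) = 127 / 234.90 = 0.5407 mol
n(E) via (i) = (1/2)×2.447 = 1.224 mol
n(E) via (ii) = (3/1)×0.5407 = 1.622 mol
total n(E) = 1.224 + 1.622 = 2.846 mol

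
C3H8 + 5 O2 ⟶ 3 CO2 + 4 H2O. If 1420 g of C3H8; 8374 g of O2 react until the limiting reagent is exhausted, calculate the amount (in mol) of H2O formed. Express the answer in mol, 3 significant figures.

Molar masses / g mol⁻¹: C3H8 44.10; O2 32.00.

129 mol

n(C3H8) = 1420 / 44.10 = 32.20 mol
n(O2) = 8374 / 32.00 = 261.7 mol
n/ν for C3H8 = 32.20/1 = 32.20
n/ν for O2 = 261.7/5 = 52.34
Smallest n/ν is C3H8 → limiting reagent.
n(H2O) = (4/1) × 32.20 = 128.8 mol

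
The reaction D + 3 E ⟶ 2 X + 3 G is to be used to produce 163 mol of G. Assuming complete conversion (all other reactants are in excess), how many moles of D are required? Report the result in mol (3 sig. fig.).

n(G) = 163.0 mol
n(D) = (1/3) × 163.0 = 54.33 mol

54.3 mol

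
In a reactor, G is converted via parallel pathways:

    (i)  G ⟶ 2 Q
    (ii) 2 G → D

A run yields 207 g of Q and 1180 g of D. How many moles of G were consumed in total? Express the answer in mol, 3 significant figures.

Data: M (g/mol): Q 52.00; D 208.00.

n(Q) = 207 / 52.00 = 3.981 mol
n(D) = 1180 / 208.00 = 5.673 mol
n(G) via (i) = (1/2)×3.981 = 1.991 mol
n(G) via (ii) = (2/1)×5.673 = 11.35 mol
total n(G) = 1.991 + 11.35 = 13.34 mol

13.3 mol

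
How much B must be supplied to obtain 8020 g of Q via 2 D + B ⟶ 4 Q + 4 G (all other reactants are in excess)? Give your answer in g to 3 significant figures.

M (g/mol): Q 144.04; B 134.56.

n(Q) = 8020 / 144.04 = 55.68 mol
n(B) = (1/4) × 55.68 = 13.92 mol
mass = 13.92 × 134.56 = 1873 g

1870 g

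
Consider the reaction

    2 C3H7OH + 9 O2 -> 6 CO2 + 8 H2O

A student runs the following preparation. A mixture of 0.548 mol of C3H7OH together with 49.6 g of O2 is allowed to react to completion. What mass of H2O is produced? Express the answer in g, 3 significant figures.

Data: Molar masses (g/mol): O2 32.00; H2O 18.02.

24.8 g

n(C3H7OH) = 0.5480 mol
n(O2) = 49.60 / 32.00 = 1.550 mol
n/ν for C3H7OH = 0.5480/2 = 0.2740
n/ν for O2 = 1.550/9 = 0.1722
Smallest n/ν is O2 → limiting reagent.
n(H2O) = (8/9) × 1.550 = 1.378 mol
mass = 1.378 × 18.02 = 24.83 g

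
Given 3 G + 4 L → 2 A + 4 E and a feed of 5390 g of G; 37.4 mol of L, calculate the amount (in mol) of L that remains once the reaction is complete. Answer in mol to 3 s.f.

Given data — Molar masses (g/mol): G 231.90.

6.41 mol

n(G) = 5390 / 231.90 = 23.24 mol
n(L) = 37.40 mol
n/ν → G: 7.747, L: 9.350; G is limiting.
L consumed = (4/3) × 23.24 = 30.99 mol
L remaining = 37.40 − 30.99 = 6.410 mol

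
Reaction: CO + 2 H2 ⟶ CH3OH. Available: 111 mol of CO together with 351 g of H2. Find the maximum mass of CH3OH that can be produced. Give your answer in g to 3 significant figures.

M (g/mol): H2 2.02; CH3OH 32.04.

2780 g

n(CO) = 111.0 mol
n(H2) = 351.0 / 2.02 = 173.8 mol
n/ν → CO: 111.0, H2: 86.90; H2 is limiting.
n(CH3OH) = (1/2) × 173.8 = 86.90 mol
mass = 86.90 × 32.04 = 2784 g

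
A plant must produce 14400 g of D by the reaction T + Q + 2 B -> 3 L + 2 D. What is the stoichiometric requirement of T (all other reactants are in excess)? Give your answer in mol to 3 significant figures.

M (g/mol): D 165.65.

43.5 mol

n(D) = 14400 / 165.65 = 86.93 mol
n(T) = (1/2) × 86.93 = 43.47 mol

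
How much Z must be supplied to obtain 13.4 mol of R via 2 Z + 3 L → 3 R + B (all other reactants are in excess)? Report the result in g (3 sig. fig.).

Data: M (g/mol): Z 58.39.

522 g

n(R) = 13.40 mol
n(Z) = (2/3) × 13.40 = 8.933 mol
mass = 8.933 × 58.39 = 521.6 g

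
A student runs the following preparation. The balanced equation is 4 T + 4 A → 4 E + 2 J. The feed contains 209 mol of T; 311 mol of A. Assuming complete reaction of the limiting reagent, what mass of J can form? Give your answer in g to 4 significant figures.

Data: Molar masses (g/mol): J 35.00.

3658 g

n(T) = 209.0 mol
n(A) = 311.0 mol
n/ν for T = 209.0/4 = 52.25
n/ν for A = 311.0/4 = 77.75
Smallest n/ν is T → limiting reagent.
n(J) = (2/4) × 209.0 = 104.5 mol
mass = 104.5 × 35.00 = 3658 g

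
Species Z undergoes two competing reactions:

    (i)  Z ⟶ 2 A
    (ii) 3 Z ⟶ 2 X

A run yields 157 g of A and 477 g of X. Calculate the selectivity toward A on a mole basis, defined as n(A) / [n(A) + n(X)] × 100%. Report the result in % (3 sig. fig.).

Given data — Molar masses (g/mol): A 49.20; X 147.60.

n(A) = 157 / 49.20 = 3.191 mol
n(X) = 477 / 147.60 = 3.232 mol
selectivity = 3.191/(3.191+3.232) × 100 = 49.68 %

49.7 %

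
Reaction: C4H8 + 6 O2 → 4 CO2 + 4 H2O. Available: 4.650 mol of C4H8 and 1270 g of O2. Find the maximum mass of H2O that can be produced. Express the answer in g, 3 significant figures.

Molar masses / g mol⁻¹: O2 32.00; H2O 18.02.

n(C4H8) = 4.650 mol
n(O2) = 1270 / 32.00 = 39.69 mol
n/ν → C4H8: 4.650, O2: 6.615; C4H8 is limiting.
n(H2O) = (4/1) × 4.650 = 18.60 mol
mass = 18.60 × 18.02 = 335.2 g

335 g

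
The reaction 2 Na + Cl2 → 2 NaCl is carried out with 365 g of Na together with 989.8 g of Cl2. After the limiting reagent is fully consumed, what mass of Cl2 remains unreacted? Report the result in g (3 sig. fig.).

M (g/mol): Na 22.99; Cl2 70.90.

427 g

n(Na) = 365.0 / 22.99 = 15.88 mol
n(Cl2) = 989.8 / 70.90 = 13.96 mol
n/ν for Na = 15.88/2 = 7.940
n/ν for Cl2 = 13.96/1 = 13.96
Smallest n/ν is Na → limiting reagent.
Cl2 consumed = (1/2) × 15.88 = 7.940 mol
Cl2 remaining = 13.96 − 7.940 = 6.020 mol
mass = 6.020 × 70.90 = 426.8 g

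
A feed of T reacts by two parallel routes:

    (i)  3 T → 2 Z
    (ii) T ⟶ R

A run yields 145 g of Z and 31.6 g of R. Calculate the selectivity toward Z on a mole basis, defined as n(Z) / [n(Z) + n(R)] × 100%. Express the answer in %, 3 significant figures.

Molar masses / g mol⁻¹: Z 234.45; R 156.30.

75.4 %

n(Z) = 145 / 234.45 = 0.6185 mol
n(R) = 31.6 / 156.30 = 0.2022 mol
selectivity = 0.6185/(0.6185+0.2022) × 100 = 75.36 %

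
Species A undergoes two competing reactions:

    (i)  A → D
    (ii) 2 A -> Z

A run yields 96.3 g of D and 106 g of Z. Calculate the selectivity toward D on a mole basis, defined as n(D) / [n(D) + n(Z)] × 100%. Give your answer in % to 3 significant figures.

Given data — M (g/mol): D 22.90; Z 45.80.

n(D) = 96.3 / 22.90 = 4.205 mol
n(Z) = 106 / 45.80 = 2.314 mol
selectivity = 4.205/(4.205+2.314) × 100 = 64.50 %

64.5 %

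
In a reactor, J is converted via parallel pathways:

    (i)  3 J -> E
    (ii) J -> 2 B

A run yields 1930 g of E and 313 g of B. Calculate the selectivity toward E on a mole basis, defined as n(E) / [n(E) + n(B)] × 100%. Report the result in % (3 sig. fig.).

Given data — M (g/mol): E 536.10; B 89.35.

50.7 %

n(E) = 1930 / 536.10 = 3.600 mol
n(B) = 313 / 89.35 = 3.503 mol
selectivity = 3.600/(3.600+3.503) × 100 = 50.68 %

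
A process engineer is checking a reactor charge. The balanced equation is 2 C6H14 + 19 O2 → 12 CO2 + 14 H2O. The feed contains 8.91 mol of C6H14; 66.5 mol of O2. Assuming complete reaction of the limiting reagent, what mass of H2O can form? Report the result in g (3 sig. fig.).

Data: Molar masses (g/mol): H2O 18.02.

n(C6H14) = 8.910 mol
n(O2) = 66.50 mol
n/ν for C6H14 = 8.910/2 = 4.455
n/ν for O2 = 66.50/19 = 3.500
Smallest n/ν is O2 → limiting reagent.
n(H2O) = (14/19) × 66.50 = 49.00 mol
mass = 49.00 × 18.02 = 883.0 g

883 g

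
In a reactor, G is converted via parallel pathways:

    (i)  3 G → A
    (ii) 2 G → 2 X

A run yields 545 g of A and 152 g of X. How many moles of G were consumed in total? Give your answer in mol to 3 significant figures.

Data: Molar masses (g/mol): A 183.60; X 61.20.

n(A) = 545 / 183.60 = 2.968 mol
n(X) = 152 / 61.20 = 2.484 mol
n(G) via (i) = (3/1)×2.968 = 8.904 mol
n(G) via (ii) = (2/2)×2.484 = 2.484 mol
total n(G) = 8.904 + 2.484 = 11.39 mol

11.4 mol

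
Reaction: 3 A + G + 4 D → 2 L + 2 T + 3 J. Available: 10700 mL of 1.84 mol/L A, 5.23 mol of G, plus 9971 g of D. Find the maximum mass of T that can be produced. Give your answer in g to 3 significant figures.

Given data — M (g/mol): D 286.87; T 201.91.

n(A) = 1.84 × 10700/1000 = 19.69 mol
n(G) = 5.230 mol
n(D) = 9971 / 286.87 = 34.76 mol
n/ν for A = 19.69/3 = 6.563
n/ν for G = 5.230/1 = 5.230
n/ν for D = 34.76/4 = 8.690
Smallest n/ν is G → limiting reagent.
n(T) = (2/1) × 5.230 = 10.46 mol
mass = 10.46 × 201.91 = 2112 g

2110 g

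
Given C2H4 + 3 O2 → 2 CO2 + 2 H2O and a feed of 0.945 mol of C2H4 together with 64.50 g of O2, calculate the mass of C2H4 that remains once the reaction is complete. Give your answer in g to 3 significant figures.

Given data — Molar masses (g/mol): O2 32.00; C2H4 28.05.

n(C2H4) = 0.9450 mol
n(O2) = 64.50 / 32.00 = 2.016 mol
n/ν for C2H4 = 0.9450/1 = 0.9450
n/ν for O2 = 2.016/3 = 0.6720
Smallest n/ν is O2 → limiting reagent.
C2H4 consumed = (1/3) × 2.016 = 0.6720 mol
C2H4 remaining = 0.9450 − 0.6720 = 0.2730 mol
mass = 0.2730 × 28.05 = 7.658 g

7.66 g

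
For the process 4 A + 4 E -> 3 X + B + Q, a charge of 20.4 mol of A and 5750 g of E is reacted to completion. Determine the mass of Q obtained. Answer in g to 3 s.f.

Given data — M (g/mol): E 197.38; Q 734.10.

3740 g

n(A) = 20.40 mol
n(E) = 5750 / 197.38 = 29.13 mol
n/ν for A = 20.40/4 = 5.100
n/ν for E = 29.13/4 = 7.283
Smallest n/ν is A → limiting reagent.
n(Q) = (1/4) × 20.40 = 5.100 mol
mass = 5.100 × 734.10 = 3744 g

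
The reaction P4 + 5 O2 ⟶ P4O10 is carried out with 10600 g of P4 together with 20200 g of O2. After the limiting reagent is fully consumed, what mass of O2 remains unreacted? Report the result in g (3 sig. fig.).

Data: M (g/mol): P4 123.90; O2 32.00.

n(P4) = 10600 / 123.90 = 85.55 mol
n(O2) = 20200 / 32.00 = 631.3 mol
n/ν → P4: 85.55, O2: 126.3; P4 is limiting.
O2 consumed = (5/1) × 85.55 = 427.8 mol
O2 remaining = 631.3 − 427.8 = 203.5 mol
mass = 203.5 × 32.00 = 6512 g

6510 g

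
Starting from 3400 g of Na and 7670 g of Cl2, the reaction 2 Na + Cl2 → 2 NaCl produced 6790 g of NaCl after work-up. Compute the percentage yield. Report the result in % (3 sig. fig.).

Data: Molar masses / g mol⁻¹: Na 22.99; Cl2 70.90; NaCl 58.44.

78.6 %

n(Na) = 3400 / 22.99 = 147.9 mol
n(Cl2) = 7670 / 70.90 = 108.2 mol
n/ν → Na: 73.95, Cl2: 108.2; Na is limiting.
theoretical n(NaCl) = (2/2) × 147.9 = 147.9 mol → 8643 g
% yield = 6790 / 8643 × 100 = 78.56 %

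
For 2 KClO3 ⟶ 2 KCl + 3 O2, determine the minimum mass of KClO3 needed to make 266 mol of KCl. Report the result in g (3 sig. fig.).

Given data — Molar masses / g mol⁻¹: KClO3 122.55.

32600 g

n(KCl) = 266.0 mol
n(KClO3) = (2/2) × 266.0 = 266.0 mol
mass = 266.0 × 122.55 = 32600 g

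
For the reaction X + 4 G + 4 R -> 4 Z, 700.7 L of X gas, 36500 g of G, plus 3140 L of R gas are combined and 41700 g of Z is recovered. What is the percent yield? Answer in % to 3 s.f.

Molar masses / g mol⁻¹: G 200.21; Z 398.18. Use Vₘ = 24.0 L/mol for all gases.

n(X) = 700.7 / 24.0 = 29.20 mol
n(G) = 36500 / 200.21 = 182.3 mol
n(R) = 3140 / 24.0 = 130.8 mol
n/ν for X = 29.20/1 = 29.20
n/ν for G = 182.3/4 = 45.58
n/ν for R = 130.8/4 = 32.70
Smallest n/ν is X → limiting reagent.
theoretical n(Z) = (4/1) × 29.20 = 116.8 mol → 46510 g
% yield = 41700 / 46510 × 100 = 89.66 %

89.7 %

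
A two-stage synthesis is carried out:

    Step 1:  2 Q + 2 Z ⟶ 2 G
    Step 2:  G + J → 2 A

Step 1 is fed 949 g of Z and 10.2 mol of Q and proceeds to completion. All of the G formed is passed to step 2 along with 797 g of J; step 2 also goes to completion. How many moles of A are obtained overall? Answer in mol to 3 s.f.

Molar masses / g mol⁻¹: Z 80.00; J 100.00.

Step 1:
n(Z) = 949.0 / 80.00 = 11.86 mol
n(Q) = 10.20 mol
n/ν → Z: 5.930, Q: 5.100; Q is limiting.
n(G) produced = (2/2) × 10.20 = 10.20 mol
Step 2:
n(G) available = 10.20 mol
n(J) = 797.0 / 100.00 = 7.970 mol
n/ν → G: 10.20, J: 7.970; J is limiting.
n(A) = (2/1) × 7.970 = 15.94 mol

15.9 mol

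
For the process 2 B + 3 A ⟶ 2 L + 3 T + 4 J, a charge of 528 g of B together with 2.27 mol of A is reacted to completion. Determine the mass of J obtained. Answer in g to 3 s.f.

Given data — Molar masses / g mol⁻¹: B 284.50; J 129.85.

n(B) = 528.0 / 284.50 = 1.856 mol
n(A) = 2.270 mol
n/ν for B = 1.856/2 = 0.9280
n/ν for A = 2.270/3 = 0.7567
Smallest n/ν is A → limiting reagent.
n(J) = (4/3) × 2.270 = 3.027 mol
mass = 3.027 × 129.85 = 393.1 g

393 g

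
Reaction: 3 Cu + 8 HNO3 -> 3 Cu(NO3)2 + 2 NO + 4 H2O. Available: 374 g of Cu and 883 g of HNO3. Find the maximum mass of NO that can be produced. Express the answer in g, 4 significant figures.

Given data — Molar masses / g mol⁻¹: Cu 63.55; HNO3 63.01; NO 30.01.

n(Cu) = 374.0 / 63.55 = 5.885 mol
n(HNO3) = 883.0 / 63.01 = 14.01 mol
n/ν for Cu = 5.885/3 = 1.962
n/ν for HNO3 = 14.01/8 = 1.751
Smallest n/ν is HNO3 → limiting reagent.
n(NO) = (2/8) × 14.01 = 3.503 mol
mass = 3.503 × 30.01 = 105.1 g

105.1 g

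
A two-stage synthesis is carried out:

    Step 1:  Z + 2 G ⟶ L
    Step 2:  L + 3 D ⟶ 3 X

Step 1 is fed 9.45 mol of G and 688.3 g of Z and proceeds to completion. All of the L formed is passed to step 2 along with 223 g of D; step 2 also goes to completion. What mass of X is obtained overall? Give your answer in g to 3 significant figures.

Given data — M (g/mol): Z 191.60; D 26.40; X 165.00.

1390 g

Step 1:
n(G) = 9.450 mol
n(Z) = 688.3 / 191.60 = 3.592 mol
n/ν → G: 4.725, Z: 3.592; Z is limiting.
n(L) produced = (1/1) × 3.592 = 3.592 mol
Step 2:
n(L) available = 3.592 mol
n(D) = 223.0 / 26.40 = 8.447 mol
n/ν → L: 3.592, D: 2.816; D is limiting.
n(X) = (3/3) × 8.447 = 8.447 mol
mass = 8.447 × 165.00 = 1394 g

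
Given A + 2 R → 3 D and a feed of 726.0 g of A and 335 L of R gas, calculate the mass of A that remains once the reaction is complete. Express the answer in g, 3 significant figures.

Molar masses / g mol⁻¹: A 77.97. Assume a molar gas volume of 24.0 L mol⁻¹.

n(A) = 726.0 / 77.97 = 9.311 mol
n(R) = 335.0 / 24.0 = 13.96 mol
n/ν → A: 9.311, R: 6.980; R is limiting.
A consumed = (1/2) × 13.96 = 6.980 mol
A remaining = 9.311 − 6.980 = 2.331 mol
mass = 2.331 × 77.97 = 181.7 g

182 g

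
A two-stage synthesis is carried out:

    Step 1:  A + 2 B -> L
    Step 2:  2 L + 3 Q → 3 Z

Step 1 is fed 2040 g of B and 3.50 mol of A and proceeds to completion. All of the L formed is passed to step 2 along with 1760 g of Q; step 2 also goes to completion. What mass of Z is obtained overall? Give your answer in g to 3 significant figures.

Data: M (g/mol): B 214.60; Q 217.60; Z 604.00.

3170 g

Step 1:
n(B) = 2040 / 214.60 = 9.506 mol
n(A) = 3.500 mol
n/ν for B = 9.506/2 = 4.753
n/ν for A = 3.500/1 = 3.500
Smallest n/ν is A → limiting reagent.
n(L) produced = (1/1) × 3.500 = 3.500 mol
Step 2:
n(L) available = 3.500 mol
n(Q) = 1760 / 217.60 = 8.088 mol
n/ν for L = 3.500/2 = 1.750
n/ν for Q = 8.088/3 = 2.696
Smallest n/ν is L → limiting reagent.
n(Z) = (3/2) × 3.500 = 5.250 mol
mass = 5.250 × 604.00 = 3171 g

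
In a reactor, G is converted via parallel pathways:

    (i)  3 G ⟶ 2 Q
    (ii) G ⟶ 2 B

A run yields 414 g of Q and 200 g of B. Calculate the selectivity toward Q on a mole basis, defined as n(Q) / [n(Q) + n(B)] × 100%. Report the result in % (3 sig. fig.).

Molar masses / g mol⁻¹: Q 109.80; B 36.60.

n(Q) = 414 / 109.80 = 3.770 mol
n(B) = 200 / 36.60 = 5.464 mol
selectivity = 3.770/(3.770+5.464) × 100 = 40.83 %

40.8 %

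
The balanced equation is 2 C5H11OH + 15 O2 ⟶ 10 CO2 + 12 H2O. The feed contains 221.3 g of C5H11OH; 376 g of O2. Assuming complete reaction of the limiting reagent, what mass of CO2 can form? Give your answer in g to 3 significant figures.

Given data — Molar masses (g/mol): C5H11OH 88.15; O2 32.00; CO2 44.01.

345 g

n(C5H11OH) = 221.3 / 88.15 = 2.510 mol
n(O2) = 376.0 / 32.00 = 11.75 mol
n/ν → C5H11OH: 1.255, O2: 0.7833; O2 is limiting.
n(CO2) = (10/15) × 11.75 = 7.833 mol
mass = 7.833 × 44.01 = 344.7 g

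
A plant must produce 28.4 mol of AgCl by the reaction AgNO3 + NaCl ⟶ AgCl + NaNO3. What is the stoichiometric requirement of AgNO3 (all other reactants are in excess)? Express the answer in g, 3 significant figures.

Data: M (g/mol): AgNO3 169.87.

4820 g

n(AgCl) = 28.40 mol
n(AgNO3) = (1/1) × 28.40 = 28.40 mol
mass = 28.40 × 169.87 = 4824 g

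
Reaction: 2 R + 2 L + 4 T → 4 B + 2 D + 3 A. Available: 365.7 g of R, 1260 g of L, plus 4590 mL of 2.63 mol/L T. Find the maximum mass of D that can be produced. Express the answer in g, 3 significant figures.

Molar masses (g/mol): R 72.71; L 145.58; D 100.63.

506 g

n(R) = 365.7 / 72.71 = 5.030 mol
n(L) = 1260 / 145.58 = 8.655 mol
n(T) = 2.63 × 4590/1000 = 12.07 mol
n/ν → R: 2.515, L: 4.328, T: 3.018; R is limiting.
n(D) = (2/2) × 5.030 = 5.030 mol
mass = 5.030 × 100.63 = 506.2 g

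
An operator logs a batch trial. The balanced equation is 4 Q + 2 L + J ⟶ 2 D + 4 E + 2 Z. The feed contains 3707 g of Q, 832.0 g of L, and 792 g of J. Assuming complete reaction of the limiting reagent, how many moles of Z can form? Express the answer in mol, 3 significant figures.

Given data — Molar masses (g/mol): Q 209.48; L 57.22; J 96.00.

8.85 mol

n(Q) = 3707 / 209.48 = 17.70 mol
n(L) = 832.0 / 57.22 = 14.54 mol
n(J) = 792.0 / 96.00 = 8.250 mol
n/ν for Q = 17.70/4 = 4.425
n/ν for L = 14.54/2 = 7.270
n/ν for J = 8.250/1 = 8.250
Smallest n/ν is Q → limiting reagent.
n(Z) = (2/4) × 17.70 = 8.850 mol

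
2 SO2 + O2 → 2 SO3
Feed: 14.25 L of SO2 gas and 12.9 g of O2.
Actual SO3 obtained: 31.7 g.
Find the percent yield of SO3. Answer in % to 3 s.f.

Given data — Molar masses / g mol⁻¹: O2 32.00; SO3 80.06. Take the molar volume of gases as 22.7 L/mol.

63.1 %

n(SO2) = 14.25 / 22.7 = 0.6278 mol
n(O2) = 12.90 / 32.00 = 0.4031 mol
n/ν for SO2 = 0.6278/2 = 0.3139
n/ν for O2 = 0.4031/1 = 0.4031
Smallest n/ν is SO2 → limiting reagent.
theoretical n(SO3) = (2/2) × 0.6278 = 0.6278 mol → 50.26 g
% yield = 31.7 / 50.26 × 100 = 63.07 %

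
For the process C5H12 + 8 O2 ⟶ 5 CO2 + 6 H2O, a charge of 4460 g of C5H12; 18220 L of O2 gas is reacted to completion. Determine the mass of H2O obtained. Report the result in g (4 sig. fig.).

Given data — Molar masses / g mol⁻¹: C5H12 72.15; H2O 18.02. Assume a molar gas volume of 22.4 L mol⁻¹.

n(C5H12) = 4460 / 72.15 = 61.82 mol
n(O2) = 18220 / 22.4 = 813.4 mol
n/ν → C5H12: 61.82, O2: 101.7; C5H12 is limiting.
n(H2O) = (6/1) × 61.82 = 370.9 mol
mass = 370.9 × 18.02 = 6684 g

6684 g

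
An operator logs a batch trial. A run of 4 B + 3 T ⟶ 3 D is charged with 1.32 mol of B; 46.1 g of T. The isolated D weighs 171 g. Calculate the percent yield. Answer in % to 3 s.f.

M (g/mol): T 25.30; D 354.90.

n(B) = 1.320 mol
n(T) = 46.10 / 25.30 = 1.822 mol
n/ν for B = 1.320/4 = 0.3300
n/ν for T = 1.822/3 = 0.6073
Smallest n/ν is B → limiting reagent.
theoretical n(D) = (3/4) × 1.320 = 0.9900 mol → 351.4 g
% yield = 171 / 351.4 × 100 = 48.66 %

48.7 %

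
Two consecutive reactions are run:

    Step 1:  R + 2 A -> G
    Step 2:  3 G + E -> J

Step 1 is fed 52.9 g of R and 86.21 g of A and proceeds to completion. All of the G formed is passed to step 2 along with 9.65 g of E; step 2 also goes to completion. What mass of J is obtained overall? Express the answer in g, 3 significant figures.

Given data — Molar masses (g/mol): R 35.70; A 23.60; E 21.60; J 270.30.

121 g

Step 1:
n(R) = 52.90 / 35.70 = 1.482 mol
n(A) = 86.21 / 23.60 = 3.653 mol
n/ν for R = 1.482/1 = 1.482
n/ν for A = 3.653/2 = 1.827
Smallest n/ν is R → limiting reagent.
n(G) produced = (1/1) × 1.482 = 1.482 mol
Step 2:
n(G) available = 1.482 mol
n(E) = 9.650 / 21.60 = 0.4468 mol
n/ν for G = 1.482/3 = 0.4940
n/ν for E = 0.4468/1 = 0.4468
Smallest n/ν is E → limiting reagent.
n(J) = (1/1) × 0.4468 = 0.4468 mol
mass = 0.4468 × 270.30 = 120.8 g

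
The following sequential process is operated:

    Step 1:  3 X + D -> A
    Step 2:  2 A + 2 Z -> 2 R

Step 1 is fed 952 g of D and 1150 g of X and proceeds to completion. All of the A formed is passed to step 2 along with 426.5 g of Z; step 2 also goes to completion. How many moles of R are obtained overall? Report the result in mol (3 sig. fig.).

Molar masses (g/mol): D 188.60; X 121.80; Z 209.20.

2.04 mol

Step 1:
n(D) = 952.0 / 188.60 = 5.048 mol
n(X) = 1150 / 121.80 = 9.442 mol
n/ν for D = 5.048/1 = 5.048
n/ν for X = 9.442/3 = 3.147
Smallest n/ν is X → limiting reagent.
n(A) produced = (1/3) × 9.442 = 3.147 mol
Step 2:
n(A) available = 3.147 mol
n(Z) = 426.5 / 209.20 = 2.039 mol
n/ν for A = 3.147/2 = 1.574
n/ν for Z = 2.039/2 = 1.020
Smallest n/ν is Z → limiting reagent.
n(R) = (2/2) × 2.039 = 2.039 mol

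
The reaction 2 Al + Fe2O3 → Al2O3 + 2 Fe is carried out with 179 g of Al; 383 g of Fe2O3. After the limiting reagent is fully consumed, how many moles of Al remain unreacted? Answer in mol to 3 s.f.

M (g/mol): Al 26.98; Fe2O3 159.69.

n(Al) = 179.0 / 26.98 = 6.635 mol
n(Fe2O3) = 383.0 / 159.69 = 2.398 mol
n/ν → Al: 3.318, Fe2O3: 2.398; Fe2O3 is limiting.
Al consumed = (2/1) × 2.398 = 4.796 mol
Al remaining = 6.635 − 4.796 = 1.839 mol

1.84 mol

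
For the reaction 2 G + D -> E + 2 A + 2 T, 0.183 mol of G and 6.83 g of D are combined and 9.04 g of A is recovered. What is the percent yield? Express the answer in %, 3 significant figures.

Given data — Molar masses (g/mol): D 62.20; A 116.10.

n(G) = 0.1830 mol
n(D) = 6.830 / 62.20 = 0.1098 mol
n/ν for G = 0.1830/2 = 0.09150
n/ν for D = 0.1098/1 = 0.1098
Smallest n/ν is G → limiting reagent.
theoretical n(A) = (2/2) × 0.1830 = 0.1830 mol → 21.25 g
% yield = 9.04 / 21.25 × 100 = 42.54 %

42.5 %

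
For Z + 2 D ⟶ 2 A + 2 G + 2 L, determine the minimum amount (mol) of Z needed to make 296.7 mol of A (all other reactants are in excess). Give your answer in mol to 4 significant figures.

n(A) = 296.7 mol
n(Z) = (1/2) × 296.7 = 148.4 mol

148.4 mol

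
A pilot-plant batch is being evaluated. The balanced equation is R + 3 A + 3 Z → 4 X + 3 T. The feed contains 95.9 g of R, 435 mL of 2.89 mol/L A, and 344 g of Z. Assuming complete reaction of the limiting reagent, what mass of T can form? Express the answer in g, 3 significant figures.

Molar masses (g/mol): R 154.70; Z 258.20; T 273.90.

344 g

n(R) = 95.90 / 154.70 = 0.6199 mol
n(A) = 2.89 × 435.0/1000 = 1.257 mol
n(Z) = 344.0 / 258.20 = 1.332 mol
n/ν for R = 0.6199/1 = 0.6199
n/ν for A = 1.257/3 = 0.4190
n/ν for Z = 1.332/3 = 0.4440
Smallest n/ν is A → limiting reagent.
n(T) = (3/3) × 1.257 = 1.257 mol
mass = 1.257 × 273.90 = 344.3 g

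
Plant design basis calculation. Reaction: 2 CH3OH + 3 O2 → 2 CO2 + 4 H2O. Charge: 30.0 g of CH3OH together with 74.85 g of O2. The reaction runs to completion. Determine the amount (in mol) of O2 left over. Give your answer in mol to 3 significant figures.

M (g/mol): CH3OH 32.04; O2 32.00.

0.935 mol

n(CH3OH) = 30.00 / 32.04 = 0.9363 mol
n(O2) = 74.85 / 32.00 = 2.339 mol
n/ν for CH3OH = 0.9363/2 = 0.4682
n/ν for O2 = 2.339/3 = 0.7797
Smallest n/ν is CH3OH → limiting reagent.
O2 consumed = (3/2) × 0.9363 = 1.404 mol
O2 remaining = 2.339 − 1.404 = 0.9350 mol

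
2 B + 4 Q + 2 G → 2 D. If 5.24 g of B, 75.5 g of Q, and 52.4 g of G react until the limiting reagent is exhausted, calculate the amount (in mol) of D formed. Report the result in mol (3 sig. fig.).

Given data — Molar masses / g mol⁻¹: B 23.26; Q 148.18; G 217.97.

n(B) = 5.240 / 23.26 = 0.2253 mol
n(Q) = 75.50 / 148.18 = 0.5095 mol
n(G) = 52.40 / 217.97 = 0.2404 mol
n/ν for B = 0.2253/2 = 0.1127
n/ν for Q = 0.5095/4 = 0.1274
n/ν for G = 0.2404/2 = 0.1202
Smallest n/ν is B → limiting reagent.
n(D) = (2/2) × 0.2253 = 0.2253 mol

0.225 mol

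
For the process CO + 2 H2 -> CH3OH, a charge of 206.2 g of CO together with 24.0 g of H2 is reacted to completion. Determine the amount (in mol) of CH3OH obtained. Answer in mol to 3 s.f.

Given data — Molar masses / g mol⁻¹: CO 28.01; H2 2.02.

5.94 mol

n(CO) = 206.2 / 28.01 = 7.362 mol
n(H2) = 24.00 / 2.02 = 11.88 mol
n/ν for CO = 7.362/1 = 7.362
n/ν for H2 = 11.88/2 = 5.940
Smallest n/ν is H2 → limiting reagent.
n(CH3OH) = (1/2) × 11.88 = 5.940 mol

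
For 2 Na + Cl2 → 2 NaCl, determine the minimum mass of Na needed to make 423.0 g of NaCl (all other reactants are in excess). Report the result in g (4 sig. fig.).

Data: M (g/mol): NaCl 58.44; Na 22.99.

n(NaCl) = 423.0 / 58.44 = 7.238 mol
n(Na) = (2/2) × 7.238 = 7.238 mol
mass = 7.238 × 22.99 = 166.4 g

166.4 g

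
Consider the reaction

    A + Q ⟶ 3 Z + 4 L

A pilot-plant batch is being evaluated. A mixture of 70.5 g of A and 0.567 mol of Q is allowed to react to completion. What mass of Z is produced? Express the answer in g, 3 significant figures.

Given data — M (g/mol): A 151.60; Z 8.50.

11.9 g

n(A) = 70.50 / 151.60 = 0.4650 mol
n(Q) = 0.5670 mol
n/ν for A = 0.4650/1 = 0.4650
n/ν for Q = 0.5670/1 = 0.5670
Smallest n/ν is A → limiting reagent.
n(Z) = (3/1) × 0.4650 = 1.395 mol
mass = 1.395 × 8.50 = 11.86 g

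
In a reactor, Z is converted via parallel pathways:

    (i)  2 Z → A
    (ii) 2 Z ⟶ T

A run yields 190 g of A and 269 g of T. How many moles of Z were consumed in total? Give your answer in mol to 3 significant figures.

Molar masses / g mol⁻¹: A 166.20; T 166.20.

n(A) = 190 / 166.20 = 1.143 mol
n(T) = 269 / 166.20 = 1.619 mol
n(Z) via (i) = (2/1)×1.143 = 2.286 mol
n(Z) via (ii) = (2/1)×1.619 = 3.238 mol
total n(Z) = 2.286 + 3.238 = 5.524 mol

5.52 mol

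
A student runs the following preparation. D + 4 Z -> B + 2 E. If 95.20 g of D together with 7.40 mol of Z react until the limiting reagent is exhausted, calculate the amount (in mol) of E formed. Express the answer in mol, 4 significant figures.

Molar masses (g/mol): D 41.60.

n(D) = 95.20 / 41.60 = 2.288 mol
n(Z) = 7.400 mol
n/ν for D = 2.288/1 = 2.288
n/ν for Z = 7.400/4 = 1.850
Smallest n/ν is Z → limiting reagent.
n(E) = (2/4) × 7.400 = 3.700 mol

3.700 mol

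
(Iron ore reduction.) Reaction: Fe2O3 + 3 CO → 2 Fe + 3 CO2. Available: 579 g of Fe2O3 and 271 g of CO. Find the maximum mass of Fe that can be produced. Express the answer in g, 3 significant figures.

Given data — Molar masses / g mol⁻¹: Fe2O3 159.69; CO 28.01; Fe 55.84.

360 g

n(Fe2O3) = 579.0 / 159.69 = 3.626 mol
n(CO) = 271.0 / 28.01 = 9.675 mol
n/ν → Fe2O3: 3.626, CO: 3.225; CO is limiting.
n(Fe) = (2/3) × 9.675 = 6.450 mol
mass = 6.450 × 55.84 = 360.2 g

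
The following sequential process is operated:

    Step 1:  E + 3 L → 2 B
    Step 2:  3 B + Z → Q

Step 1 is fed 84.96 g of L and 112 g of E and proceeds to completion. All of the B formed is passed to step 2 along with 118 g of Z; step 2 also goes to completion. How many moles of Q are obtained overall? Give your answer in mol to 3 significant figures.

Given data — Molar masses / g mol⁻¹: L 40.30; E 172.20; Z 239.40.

Step 1:
n(L) = 84.96 / 40.30 = 2.108 mol
n(E) = 112.0 / 172.20 = 0.6504 mol
n/ν for L = 2.108/3 = 0.7027
n/ν for E = 0.6504/1 = 0.6504
Smallest n/ν is E → limiting reagent.
n(B) produced = (2/1) × 0.6504 = 1.301 mol
Step 2:
n(B) available = 1.301 mol
n(Z) = 118.0 / 239.40 = 0.4929 mol
n/ν for B = 1.301/3 = 0.4337
n/ν for Z = 0.4929/1 = 0.4929
Smallest n/ν is B → limiting reagent.
n(Q) = (1/3) × 1.301 = 0.4337 mol

0.434 mol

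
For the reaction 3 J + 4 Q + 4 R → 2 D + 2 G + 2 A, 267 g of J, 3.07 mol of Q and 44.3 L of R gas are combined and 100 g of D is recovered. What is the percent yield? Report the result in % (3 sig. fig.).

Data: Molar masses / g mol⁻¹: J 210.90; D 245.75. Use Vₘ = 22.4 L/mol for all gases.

48.2 %

n(J) = 267.0 / 210.90 = 1.266 mol
n(Q) = 3.070 mol
n(R) = 44.30 / 22.4 = 1.978 mol
n/ν for J = 1.266/3 = 0.4220
n/ν for Q = 3.070/4 = 0.7675
n/ν for R = 1.978/4 = 0.4945
Smallest n/ν is J → limiting reagent.
theoretical n(D) = (2/3) × 1.266 = 0.8440 mol → 207.4 g
% yield = 100 / 207.4 × 100 = 48.22 %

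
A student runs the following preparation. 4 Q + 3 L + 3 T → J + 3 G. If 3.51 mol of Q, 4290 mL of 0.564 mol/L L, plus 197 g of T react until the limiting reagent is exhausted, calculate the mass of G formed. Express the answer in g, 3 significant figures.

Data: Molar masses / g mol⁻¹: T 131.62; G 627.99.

940 g

n(Q) = 3.510 mol
n(L) = 0.564 × 4290/1000 = 2.420 mol
n(T) = 197.0 / 131.62 = 1.497 mol
n/ν → Q: 0.8775, L: 0.8067, T: 0.4990; T is limiting.
n(G) = (3/3) × 1.497 = 1.497 mol
mass = 1.497 × 627.99 = 940.1 g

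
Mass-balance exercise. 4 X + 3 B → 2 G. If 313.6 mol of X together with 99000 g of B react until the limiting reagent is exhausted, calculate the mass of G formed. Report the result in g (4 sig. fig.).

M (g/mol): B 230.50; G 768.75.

n(X) = 313.6 mol
n(B) = 99000 / 230.50 = 429.5 mol
n/ν for X = 313.6/4 = 78.40
n/ν for B = 429.5/3 = 143.2
Smallest n/ν is X → limiting reagent.
n(G) = (2/4) × 313.6 = 156.8 mol
mass = 156.8 × 768.75 = 120500 g

120500 g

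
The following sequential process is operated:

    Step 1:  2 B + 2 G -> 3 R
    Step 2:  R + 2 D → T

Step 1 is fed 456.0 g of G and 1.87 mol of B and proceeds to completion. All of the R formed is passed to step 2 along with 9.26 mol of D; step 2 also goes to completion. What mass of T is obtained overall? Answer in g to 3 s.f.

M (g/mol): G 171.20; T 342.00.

Step 1:
n(G) = 456.0 / 171.20 = 2.664 mol
n(B) = 1.870 mol
n/ν for G = 2.664/2 = 1.332
n/ν for B = 1.870/2 = 0.9350
Smallest n/ν is B → limiting reagent.
n(R) produced = (3/2) × 1.870 = 2.805 mol
Step 2:
n(R) available = 2.805 mol
n(D) = 9.260 mol
n/ν for R = 2.805/1 = 2.805
n/ν for D = 9.260/2 = 4.630
Smallest n/ν is R → limiting reagent.
n(T) = (1/1) × 2.805 = 2.805 mol
mass = 2.805 × 342.00 = 959.3 g

959 g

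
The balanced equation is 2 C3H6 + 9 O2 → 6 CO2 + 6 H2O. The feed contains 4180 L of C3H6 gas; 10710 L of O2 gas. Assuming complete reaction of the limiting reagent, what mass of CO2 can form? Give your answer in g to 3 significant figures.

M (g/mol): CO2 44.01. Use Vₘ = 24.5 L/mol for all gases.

12800 g

n(C3H6) = 4180 / 24.5 = 170.6 mol
n(O2) = 10710 / 24.5 = 437.1 mol
n/ν for C3H6 = 170.6/2 = 85.30
n/ν for O2 = 437.1/9 = 48.57
Smallest n/ν is O2 → limiting reagent.
n(CO2) = (6/9) × 437.1 = 291.4 mol
mass = 291.4 × 44.01 = 12820 g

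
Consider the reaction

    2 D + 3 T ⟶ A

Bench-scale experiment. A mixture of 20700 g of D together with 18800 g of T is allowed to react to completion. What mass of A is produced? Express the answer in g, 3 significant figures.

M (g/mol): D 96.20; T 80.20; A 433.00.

n(D) = 20700 / 96.20 = 215.2 mol
n(T) = 18800 / 80.20 = 234.4 mol
n/ν for D = 215.2/2 = 107.6
n/ν for T = 234.4/3 = 78.13
Smallest n/ν is T → limiting reagent.
n(A) = (1/3) × 234.4 = 78.13 mol
mass = 78.13 × 433.00 = 33830 g

33800 g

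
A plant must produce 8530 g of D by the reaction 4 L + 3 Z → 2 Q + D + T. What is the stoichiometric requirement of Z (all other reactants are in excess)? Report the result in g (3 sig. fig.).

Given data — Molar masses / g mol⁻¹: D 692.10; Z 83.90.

n(D) = 8530 / 692.10 = 12.32 mol
n(Z) = (3/1) × 12.32 = 36.96 mol
mass = 36.96 × 83.90 = 3101 g

3100 g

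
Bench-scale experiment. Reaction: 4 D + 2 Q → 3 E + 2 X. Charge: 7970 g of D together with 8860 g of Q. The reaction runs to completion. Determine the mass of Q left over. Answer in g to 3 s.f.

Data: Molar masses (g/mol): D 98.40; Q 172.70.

1870 g

n(D) = 7970 / 98.40 = 81.00 mol
n(Q) = 8860 / 172.70 = 51.30 mol
n/ν for D = 81.00/4 = 20.25
n/ν for Q = 51.30/2 = 25.65
Smallest n/ν is D → limiting reagent.
Q consumed = (2/4) × 81.00 = 40.50 mol
Q remaining = 51.30 − 40.50 = 10.80 mol
mass = 10.80 × 172.70 = 1865 g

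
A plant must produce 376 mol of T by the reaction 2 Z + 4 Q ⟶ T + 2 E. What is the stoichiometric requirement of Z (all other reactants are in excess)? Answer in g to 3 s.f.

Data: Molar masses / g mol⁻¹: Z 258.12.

n(T) = 376.0 mol
n(Z) = (2/1) × 376.0 = 752.0 mol
mass = 752.0 × 258.12 = 194100 g

194000 g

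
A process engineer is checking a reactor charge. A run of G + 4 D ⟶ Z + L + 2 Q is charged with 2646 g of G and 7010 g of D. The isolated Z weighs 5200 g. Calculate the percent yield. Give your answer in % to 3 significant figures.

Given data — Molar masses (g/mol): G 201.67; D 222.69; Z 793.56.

n(G) = 2646 / 201.67 = 13.12 mol
n(D) = 7010 / 222.69 = 31.48 mol
n/ν for G = 13.12/1 = 13.12
n/ν for D = 31.48/4 = 7.870
Smallest n/ν is D → limiting reagent.
theoretical n(Z) = (1/4) × 31.48 = 7.870 mol → 6245 g
% yield = 5200 / 6245 × 100 = 83.27 %

83.3 %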